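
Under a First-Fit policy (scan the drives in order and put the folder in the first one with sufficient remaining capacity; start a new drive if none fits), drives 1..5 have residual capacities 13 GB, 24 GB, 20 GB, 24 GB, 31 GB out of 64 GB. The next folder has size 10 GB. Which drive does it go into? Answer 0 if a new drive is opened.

Drives with room: drive 1 (13 GB), drive 2 (24 GB), drive 3 (20 GB), drive 4 (24 GB), drive 5 (31 GB).
The first with room is drive 1.

1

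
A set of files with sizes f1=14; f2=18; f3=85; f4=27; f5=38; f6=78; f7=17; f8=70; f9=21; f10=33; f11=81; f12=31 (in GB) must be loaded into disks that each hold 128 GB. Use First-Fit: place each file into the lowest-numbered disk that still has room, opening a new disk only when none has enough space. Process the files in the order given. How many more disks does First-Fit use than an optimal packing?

First-Fit: [14,18,85] [27,38,17,21] [78,33] [70,31] [81] → 5 disks.
Total size 513 GB; any packing needs at least ⌈513/128⌉ = 5 disks.
So 5 is already optimal.

0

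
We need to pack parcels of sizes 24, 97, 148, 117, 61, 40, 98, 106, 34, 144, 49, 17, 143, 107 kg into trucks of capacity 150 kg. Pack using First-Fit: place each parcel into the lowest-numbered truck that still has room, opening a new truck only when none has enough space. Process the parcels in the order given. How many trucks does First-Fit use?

9

24 kg → truck 1 (remaining 126 kg)
97 kg → truck 1 (remaining 29 kg)
148 kg → truck 2 (remaining 2 kg)
117 kg → truck 3 (remaining 33 kg)
61 kg → truck 4 (remaining 89 kg)
40 kg → truck 4 (remaining 49 kg)
98 kg → truck 5 (remaining 52 kg)
106 kg → truck 6 (remaining 44 kg)
34 kg → truck 4 (remaining 15 kg)
144 kg → truck 7 (remaining 6 kg)
49 kg → truck 5 (remaining 3 kg)
17 kg → truck 1 (remaining 12 kg)
143 kg → truck 8 (remaining 7 kg)
107 kg → truck 9 (remaining 43 kg)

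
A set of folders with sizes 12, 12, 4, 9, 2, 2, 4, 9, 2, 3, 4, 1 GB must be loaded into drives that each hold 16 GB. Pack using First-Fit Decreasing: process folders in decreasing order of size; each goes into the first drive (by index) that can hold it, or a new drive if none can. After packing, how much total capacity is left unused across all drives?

0

Sorted descending: 12, 12, 9, 9, 4, 4, 4, 3, 2, 2, 2, 1.
12 GB → drive 1 (remaining 4 GB)
12 GB → drive 2 (remaining 4 GB)
9 GB → drive 3 (remaining 7 GB)
9 GB → drive 4 (remaining 7 GB)
4 GB → drive 1 (remaining 0 GB)
4 GB → drive 2 (remaining 0 GB)
4 GB → drive 3 (remaining 3 GB)
3 GB → drive 3 (remaining 0 GB)
2 GB → drive 4 (remaining 5 GB)
2 GB → drive 4 (remaining 3 GB)
2 GB → drive 4 (remaining 1 GB)
1 GB → drive 4 (remaining 0 GB)
4 drives × 16 GB = 64 GB; used 64 GB; unused 0 GB.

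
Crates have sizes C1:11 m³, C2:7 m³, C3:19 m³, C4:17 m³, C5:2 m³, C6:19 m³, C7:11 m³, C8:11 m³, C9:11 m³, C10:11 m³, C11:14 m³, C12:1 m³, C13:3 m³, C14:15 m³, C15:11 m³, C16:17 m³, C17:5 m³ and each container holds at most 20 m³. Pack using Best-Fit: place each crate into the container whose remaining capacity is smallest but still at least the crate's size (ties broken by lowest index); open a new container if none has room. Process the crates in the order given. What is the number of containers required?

container 1: place C1 (11 m³), 9 m³ left
container 1: place C2 (7 m³), 2 m³ left
container 2: place C3 (19 m³), 1 m³ left
container 3: place C4 (17 m³), 3 m³ left
container 1: place C5 (2 m³), 0 m³ left
container 4: place C6 (19 m³), 1 m³ left
container 5: place C7 (11 m³), 9 m³ left
container 6: place C8 (11 m³), 9 m³ left
container 7: place C9 (11 m³), 9 m³ left
container 8: place C10 (11 m³), 9 m³ left
container 9: place C11 (14 m³), 6 m³ left
container 2: place C12 (1 m³), 0 m³ left
container 3: place C13 (3 m³), 0 m³ left
container 10: place C14 (15 m³), 5 m³ left
container 11: place C15 (11 m³), 9 m³ left
container 12: place C16 (17 m³), 3 m³ left
container 10: place C17 (5 m³), 0 m³ left

12 containers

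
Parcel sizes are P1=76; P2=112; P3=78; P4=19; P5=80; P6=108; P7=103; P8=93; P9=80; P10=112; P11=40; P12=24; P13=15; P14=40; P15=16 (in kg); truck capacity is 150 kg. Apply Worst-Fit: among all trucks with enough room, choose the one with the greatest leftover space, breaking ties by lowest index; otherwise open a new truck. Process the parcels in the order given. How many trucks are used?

truck 1: place P1 (76 kg), 74 kg left
truck 2: place P2 (112 kg), 38 kg left
truck 3: place P3 (78 kg), 72 kg left
truck 1: place P4 (19 kg), 55 kg left
truck 4: place P5 (80 kg), 70 kg left
truck 5: place P6 (108 kg), 42 kg left
truck 6: place P7 (103 kg), 47 kg left
truck 7: place P8 (93 kg), 57 kg left
truck 8: place P9 (80 kg), 70 kg left
truck 9: place P10 (112 kg), 38 kg left
truck 3: place P11 (40 kg), 32 kg left
truck 4: place P12 (24 kg), 46 kg left
truck 8: place P13 (15 kg), 55 kg left
truck 7: place P14 (40 kg), 17 kg left
truck 1: place P15 (16 kg), 39 kg left
Final trucks: [76,19,16] [112] [78,40] [80,24] [108] [103] [93,40] [80,15] [112].

9 trucks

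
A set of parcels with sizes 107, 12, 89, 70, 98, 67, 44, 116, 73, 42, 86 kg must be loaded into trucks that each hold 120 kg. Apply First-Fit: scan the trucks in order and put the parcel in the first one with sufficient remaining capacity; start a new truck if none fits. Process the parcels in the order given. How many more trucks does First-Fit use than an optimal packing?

0

First-Fit: [107,12] [89] [70,44] [98] [67,42] [116] [73] [86] → 8 trucks.
8 parcels exceed 60 kg (half the capacity), and no two of those can share a truck, so at least 8 trucks are needed.
So 8 is already optimal.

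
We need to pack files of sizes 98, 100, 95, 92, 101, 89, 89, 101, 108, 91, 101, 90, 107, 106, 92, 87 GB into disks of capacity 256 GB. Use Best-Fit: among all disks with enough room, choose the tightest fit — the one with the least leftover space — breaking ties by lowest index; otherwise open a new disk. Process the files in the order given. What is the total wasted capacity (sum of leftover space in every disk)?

501

disk 1: place 98 GB, 158 GB left
disk 1: place 100 GB, 58 GB left
disk 2: place 95 GB, 161 GB left
disk 2: place 92 GB, 69 GB left
disk 3: place 101 GB, 155 GB left
disk 3: place 89 GB, 66 GB left
disk 4: place 89 GB, 167 GB left
disk 4: place 101 GB, 66 GB left
disk 5: place 108 GB, 148 GB left
disk 5: place 91 GB, 57 GB left
disk 6: place 101 GB, 155 GB left
disk 6: place 90 GB, 65 GB left
disk 7: place 107 GB, 149 GB left
disk 7: place 106 GB, 43 GB left
disk 8: place 92 GB, 164 GB left
disk 8: place 87 GB, 77 GB left
8 disks × 256 GB = 2048 GB; used 1547 GB; unused 501 GB.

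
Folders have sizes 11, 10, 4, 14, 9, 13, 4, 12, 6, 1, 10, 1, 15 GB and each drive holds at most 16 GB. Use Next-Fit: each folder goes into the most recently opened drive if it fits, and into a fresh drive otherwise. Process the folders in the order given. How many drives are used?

Put 11 GB in drive 1; 5 GB remain.
Put 10 GB in drive 2; 6 GB remain.
Put 4 GB in drive 2; 2 GB remain.
Put 14 GB in drive 3; 2 GB remain.
Put 9 GB in drive 4; 7 GB remain.
Put 13 GB in drive 5; 3 GB remain.
Put 4 GB in drive 6; 12 GB remain.
Put 12 GB in drive 6; 0 GB remain.
Put 6 GB in drive 7; 10 GB remain.
Put 1 GB in drive 7; 9 GB remain.
Put 10 GB in drive 8; 6 GB remain.
Put 1 GB in drive 8; 5 GB remain.
Put 15 GB in drive 9; 1 GB remain.
Final drives: [11] [10,4] [14] [9] [13] [4,12] [6,1] [10,1] [15].

9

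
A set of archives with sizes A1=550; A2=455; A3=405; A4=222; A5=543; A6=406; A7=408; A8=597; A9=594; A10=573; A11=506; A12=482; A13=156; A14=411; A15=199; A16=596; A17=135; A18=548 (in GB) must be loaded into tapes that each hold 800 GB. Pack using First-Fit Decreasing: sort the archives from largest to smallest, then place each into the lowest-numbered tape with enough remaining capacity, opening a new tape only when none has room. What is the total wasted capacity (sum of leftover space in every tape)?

Sorted descending: 597, 596, 594, 573, 550, 548, 543, 506, 482, 455, 411, 408, 406, 405, 222, 199, 156, 135.
tape 1: place 597 GB, 203 GB left
tape 2: place 596 GB, 204 GB left
tape 3: place 594 GB, 206 GB left
tape 4: place 573 GB, 227 GB left
tape 5: place 550 GB, 250 GB left
tape 6: place 548 GB, 252 GB left
tape 7: place 543 GB, 257 GB left
tape 8: place 506 GB, 294 GB left
tape 9: place 482 GB, 318 GB left
tape 10: place 455 GB, 345 GB left
tape 11: place 411 GB, 389 GB left
tape 12: place 408 GB, 392 GB left
tape 13: place 406 GB, 394 GB left
tape 14: place 405 GB, 395 GB left
tape 4: place 222 GB, 5 GB left
tape 1: place 199 GB, 4 GB left
tape 2: place 156 GB, 48 GB left
tape 3: place 135 GB, 71 GB left
14 tapes × 800 GB = 11200 GB; used 7786 GB; unused 3414 GB.

3414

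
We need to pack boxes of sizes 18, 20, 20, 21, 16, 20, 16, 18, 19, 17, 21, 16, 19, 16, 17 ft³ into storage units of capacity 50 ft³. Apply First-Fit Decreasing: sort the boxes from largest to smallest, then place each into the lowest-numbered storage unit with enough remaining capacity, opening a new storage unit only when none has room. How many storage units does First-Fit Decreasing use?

Sorted descending: 21, 21, 20, 20, 20, 19, 19, 18, 18, 17, 17, 16, 16, 16, 16.
21 ft³ → storage unit 1 (remaining 29 ft³)
21 ft³ → storage unit 1 (remaining 8 ft³)
20 ft³ → storage unit 2 (remaining 30 ft³)
20 ft³ → storage unit 2 (remaining 10 ft³)
20 ft³ → storage unit 3 (remaining 30 ft³)
19 ft³ → storage unit 3 (remaining 11 ft³)
19 ft³ → storage unit 4 (remaining 31 ft³)
18 ft³ → storage unit 4 (remaining 13 ft³)
18 ft³ → storage unit 5 (remaining 32 ft³)
17 ft³ → storage unit 5 (remaining 15 ft³)
17 ft³ → storage unit 6 (remaining 33 ft³)
16 ft³ → storage unit 6 (remaining 17 ft³)
16 ft³ → storage unit 6 (remaining 1 ft³)
16 ft³ → storage unit 7 (remaining 34 ft³)
16 ft³ → storage unit 7 (remaining 18 ft³)
Final storage units: [21,21] [20,20] [20,19] [19,18] [18,17] [17,16,16] [16,16].

7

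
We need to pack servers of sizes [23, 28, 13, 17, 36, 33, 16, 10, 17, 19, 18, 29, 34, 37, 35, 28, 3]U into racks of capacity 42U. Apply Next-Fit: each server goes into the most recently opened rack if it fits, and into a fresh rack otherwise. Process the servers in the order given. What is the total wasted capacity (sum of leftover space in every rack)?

23U → rack 1 (remaining 19U)
28U → rack 2 (remaining 14U)
13U → rack 2 (remaining 1U)
17U → rack 3 (remaining 25U)
36U → rack 4 (remaining 6U)
33U → rack 5 (remaining 9U)
16U → rack 6 (remaining 26U)
10U → rack 6 (remaining 16U)
17U → rack 7 (remaining 25U)
19U → rack 7 (remaining 6U)
18U → rack 8 (remaining 24U)
29U → rack 9 (remaining 13U)
34U → rack 10 (remaining 8U)
37U → rack 11 (remaining 5U)
35U → rack 12 (remaining 7U)
28U → rack 13 (remaining 14U)
3U → rack 13 (remaining 11U)
13 racks × 42U = 546U; used 396U; unused 150U.

150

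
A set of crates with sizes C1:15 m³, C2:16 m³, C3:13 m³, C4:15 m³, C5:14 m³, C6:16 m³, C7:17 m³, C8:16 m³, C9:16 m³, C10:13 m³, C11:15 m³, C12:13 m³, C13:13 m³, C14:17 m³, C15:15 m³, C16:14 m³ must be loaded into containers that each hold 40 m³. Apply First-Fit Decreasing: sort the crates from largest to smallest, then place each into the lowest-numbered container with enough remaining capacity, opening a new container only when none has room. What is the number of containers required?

Sorted descending: 17, 17, 16, 16, 16, 16, 15, 15, 15, 15, 14, 14, 13, 13, 13, 13.
Put 17 m³ in container 1; 23 m³ remain.
Put 17 m³ in container 1; 6 m³ remain.
Put 16 m³ in container 2; 24 m³ remain.
Put 16 m³ in container 2; 8 m³ remain.
Put 16 m³ in container 3; 24 m³ remain.
Put 16 m³ in container 3; 8 m³ remain.
Put 15 m³ in container 4; 25 m³ remain.
Put 15 m³ in container 4; 10 m³ remain.
Put 15 m³ in container 5; 25 m³ remain.
Put 15 m³ in container 5; 10 m³ remain.
Put 14 m³ in container 6; 26 m³ remain.
Put 14 m³ in container 6; 12 m³ remain.
Put 13 m³ in container 7; 27 m³ remain.
Put 13 m³ in container 7; 14 m³ remain.
Put 13 m³ in container 7; 1 m³ remain.
Put 13 m³ in container 8; 27 m³ remain.

8 containers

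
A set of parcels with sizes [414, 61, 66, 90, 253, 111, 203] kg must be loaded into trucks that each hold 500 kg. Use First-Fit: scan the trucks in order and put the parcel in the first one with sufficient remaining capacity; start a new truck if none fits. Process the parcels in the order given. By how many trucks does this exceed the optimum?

0

First-Fit: [414,61] [66,90,253] [111,203] → 3 trucks.
Total size 1198 kg; any packing needs at least ⌈1198/500⌉ = 3 trucks.
So 3 is already optimal.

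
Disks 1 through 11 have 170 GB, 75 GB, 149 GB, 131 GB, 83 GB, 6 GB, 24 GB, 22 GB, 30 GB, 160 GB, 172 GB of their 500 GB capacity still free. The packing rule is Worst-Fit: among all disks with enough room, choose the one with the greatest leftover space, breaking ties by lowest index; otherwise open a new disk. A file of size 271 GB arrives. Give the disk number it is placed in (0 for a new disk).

0

No disk has ≥ 271 GB free, so a new disk is opened.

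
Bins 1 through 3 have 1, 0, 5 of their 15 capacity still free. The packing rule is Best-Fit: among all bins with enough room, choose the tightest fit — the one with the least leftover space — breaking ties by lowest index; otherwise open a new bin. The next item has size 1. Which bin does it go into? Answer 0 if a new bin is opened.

Bins with room: bin 1 (1), bin 3 (5).
Tightest fit is bin 1 with 1 free.

1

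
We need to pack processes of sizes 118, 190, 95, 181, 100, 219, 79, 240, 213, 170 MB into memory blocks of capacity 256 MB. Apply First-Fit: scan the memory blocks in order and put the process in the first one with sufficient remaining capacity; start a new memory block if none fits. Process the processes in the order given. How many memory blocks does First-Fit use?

118 MB → memory block 1 (remaining 138 MB)
190 MB → memory block 2 (remaining 66 MB)
95 MB → memory block 1 (remaining 43 MB)
181 MB → memory block 3 (remaining 75 MB)
100 MB → memory block 4 (remaining 156 MB)
219 MB → memory block 5 (remaining 37 MB)
79 MB → memory block 4 (remaining 77 MB)
240 MB → memory block 6 (remaining 16 MB)
213 MB → memory block 7 (remaining 43 MB)
170 MB → memory block 8 (remaining 86 MB)

8 memory blocks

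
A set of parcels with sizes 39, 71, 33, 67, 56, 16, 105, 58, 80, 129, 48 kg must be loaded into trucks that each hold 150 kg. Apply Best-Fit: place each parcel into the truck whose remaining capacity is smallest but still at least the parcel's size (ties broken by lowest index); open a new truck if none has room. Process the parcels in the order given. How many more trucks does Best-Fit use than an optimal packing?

1

Best-Fit: [39,71,33] [67,56,16] [105] [58,80] [129] [48] → 6 trucks.
Total size 702 kg; any packing needs at least ⌈702/150⌉ = 5 trucks.
An optimal packing achieves that bound: [129,16] [105,39] [80,67] [71,58] [56,48,33] → 5 trucks.
Excess: 6 − 5 = 1.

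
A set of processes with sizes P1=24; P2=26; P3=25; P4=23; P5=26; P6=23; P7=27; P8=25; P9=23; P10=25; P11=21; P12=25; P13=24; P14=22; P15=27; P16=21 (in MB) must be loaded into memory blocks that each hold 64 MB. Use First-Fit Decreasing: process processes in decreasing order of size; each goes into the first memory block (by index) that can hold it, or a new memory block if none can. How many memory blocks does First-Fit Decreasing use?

8 memory blocks

Sorted descending: 27, 27, 26, 26, 25, 25, 25, 25, 24, 24, 23, 23, 23, 22, 21, 21.
memory block 1: place 27 MB, 37 MB left
memory block 1: place 27 MB, 10 MB left
memory block 2: place 26 MB, 38 MB left
memory block 2: place 26 MB, 12 MB left
memory block 3: place 25 MB, 39 MB left
memory block 3: place 25 MB, 14 MB left
memory block 4: place 25 MB, 39 MB left
memory block 4: place 25 MB, 14 MB left
memory block 5: place 24 MB, 40 MB left
memory block 5: place 24 MB, 16 MB left
memory block 6: place 23 MB, 41 MB left
memory block 6: place 23 MB, 18 MB left
memory block 7: place 23 MB, 41 MB left
memory block 7: place 22 MB, 19 MB left
memory block 8: place 21 MB, 43 MB left
memory block 8: place 21 MB, 22 MB left
Final memory blocks: [27,27] [26,26] [25,25] [25,25] [24,24] [23,23] [23,22] [21,21].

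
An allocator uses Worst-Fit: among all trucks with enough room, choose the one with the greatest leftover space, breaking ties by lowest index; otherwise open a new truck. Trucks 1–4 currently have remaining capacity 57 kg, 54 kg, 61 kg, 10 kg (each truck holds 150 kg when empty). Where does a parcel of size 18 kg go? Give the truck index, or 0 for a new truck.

3

Trucks with room: truck 1 (57 kg), truck 2 (54 kg), truck 3 (61 kg).
Most room is truck 3 with 61 kg free.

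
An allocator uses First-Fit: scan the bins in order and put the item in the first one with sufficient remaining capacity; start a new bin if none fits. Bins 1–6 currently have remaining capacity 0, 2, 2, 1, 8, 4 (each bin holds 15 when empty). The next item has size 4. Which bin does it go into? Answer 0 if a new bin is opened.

5

Bins with room: bin 5 (8), bin 6 (4).
The first with room is bin 5.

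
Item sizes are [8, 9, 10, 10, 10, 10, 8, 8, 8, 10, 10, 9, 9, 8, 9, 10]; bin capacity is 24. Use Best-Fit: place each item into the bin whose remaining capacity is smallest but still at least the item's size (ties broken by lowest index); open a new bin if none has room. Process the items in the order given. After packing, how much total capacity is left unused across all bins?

46

8 → bin 1 (remaining 16)
9 → bin 1 (remaining 7)
10 → bin 2 (remaining 14)
10 → bin 2 (remaining 4)
10 → bin 3 (remaining 14)
10 → bin 3 (remaining 4)
8 → bin 4 (remaining 16)
8 → bin 4 (remaining 8)
8 → bin 4 (remaining 0)
10 → bin 5 (remaining 14)
10 → bin 5 (remaining 4)
9 → bin 6 (remaining 15)
9 → bin 6 (remaining 6)
8 → bin 7 (remaining 16)
9 → bin 7 (remaining 7)
10 → bin 8 (remaining 14)
8 bins × 24 = 192; used 146; unused 46.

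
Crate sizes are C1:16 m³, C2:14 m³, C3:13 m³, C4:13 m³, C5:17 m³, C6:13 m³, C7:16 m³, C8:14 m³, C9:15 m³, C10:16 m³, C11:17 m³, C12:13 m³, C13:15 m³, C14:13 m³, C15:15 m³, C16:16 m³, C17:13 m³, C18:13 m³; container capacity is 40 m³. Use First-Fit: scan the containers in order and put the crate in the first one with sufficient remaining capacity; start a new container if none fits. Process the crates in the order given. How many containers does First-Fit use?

9 containers

Put C1 (16 m³) in container 1; 24 m³ remain.
Put C2 (14 m³) in container 1; 10 m³ remain.
Put C3 (13 m³) in container 2; 27 m³ remain.
Put C4 (13 m³) in container 2; 14 m³ remain.
Put C5 (17 m³) in container 3; 23 m³ remain.
Put C6 (13 m³) in container 2; 1 m³ remain.
Put C7 (16 m³) in container 3; 7 m³ remain.
Put C8 (14 m³) in container 4; 26 m³ remain.
Put C9 (15 m³) in container 4; 11 m³ remain.
Put C10 (16 m³) in container 5; 24 m³ remain.
Put C11 (17 m³) in container 5; 7 m³ remain.
Put C12 (13 m³) in container 6; 27 m³ remain.
Put C13 (15 m³) in container 6; 12 m³ remain.
Put C14 (13 m³) in container 7; 27 m³ remain.
Put C15 (15 m³) in container 7; 12 m³ remain.
Put C16 (16 m³) in container 8; 24 m³ remain.
Put C17 (13 m³) in container 8; 11 m³ remain.
Put C18 (13 m³) in container 9; 27 m³ remain.
Final containers: [16,14] [13,13,13] [17,16] [14,15] [16,17] [13,15] [13,15] [16,13] [13].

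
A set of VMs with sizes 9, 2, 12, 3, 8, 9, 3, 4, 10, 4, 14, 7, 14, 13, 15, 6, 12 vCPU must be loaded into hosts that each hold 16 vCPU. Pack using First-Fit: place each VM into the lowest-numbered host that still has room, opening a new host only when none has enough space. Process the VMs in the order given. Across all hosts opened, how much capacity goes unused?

15

Put 9 vCPU in host 1; 7 vCPU remain.
Put 2 vCPU in host 1; 5 vCPU remain.
Put 12 vCPU in host 2; 4 vCPU remain.
Put 3 vCPU in host 1; 2 vCPU remain.
Put 8 vCPU in host 3; 8 vCPU remain.
Put 9 vCPU in host 4; 7 vCPU remain.
Put 3 vCPU in host 2; 1 vCPU remain.
Put 4 vCPU in host 3; 4 vCPU remain.
Put 10 vCPU in host 5; 6 vCPU remain.
Put 4 vCPU in host 3; 0 vCPU remain.
Put 14 vCPU in host 6; 2 vCPU remain.
Put 7 vCPU in host 4; 0 vCPU remain.
Put 14 vCPU in host 7; 2 vCPU remain.
Put 13 vCPU in host 8; 3 vCPU remain.
Put 15 vCPU in host 9; 1 vCPU remain.
Put 6 vCPU in host 5; 0 vCPU remain.
Put 12 vCPU in host 10; 4 vCPU remain.
10 hosts × 16 vCPU = 160 vCPU; used 145 vCPU; unused 15 vCPU.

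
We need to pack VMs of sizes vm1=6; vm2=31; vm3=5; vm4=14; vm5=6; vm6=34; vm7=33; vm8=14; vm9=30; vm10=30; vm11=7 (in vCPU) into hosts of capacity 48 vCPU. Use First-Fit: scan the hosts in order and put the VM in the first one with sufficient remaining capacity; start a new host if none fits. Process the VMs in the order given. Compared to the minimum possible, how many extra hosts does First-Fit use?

0

First-Fit: [6,31,5,6] [14,34] [33,14] [30,7] [30] → 5 hosts.
Total size 210 vCPU; any packing needs at least ⌈210/48⌉ = 5 hosts.
So 5 is already optimal.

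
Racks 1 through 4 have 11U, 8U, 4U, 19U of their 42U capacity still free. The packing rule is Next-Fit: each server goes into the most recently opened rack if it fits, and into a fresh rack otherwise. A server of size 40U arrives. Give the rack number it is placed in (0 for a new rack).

0

Next-Fit only looks at rack 4, which has 19U free.
40U does not fit, so a new rack is opened.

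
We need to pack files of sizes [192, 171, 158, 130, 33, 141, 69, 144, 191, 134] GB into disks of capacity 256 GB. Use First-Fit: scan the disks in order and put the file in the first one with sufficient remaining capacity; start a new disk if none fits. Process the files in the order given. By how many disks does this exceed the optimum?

First-Fit: [192,33] [171,69] [158] [130] [141] [144] [191] [134] → 8 disks.
8 files exceed 128 GB (half the capacity), and no two of those can share a disk, so at least 8 disks are needed.
So 8 is already optimal.

0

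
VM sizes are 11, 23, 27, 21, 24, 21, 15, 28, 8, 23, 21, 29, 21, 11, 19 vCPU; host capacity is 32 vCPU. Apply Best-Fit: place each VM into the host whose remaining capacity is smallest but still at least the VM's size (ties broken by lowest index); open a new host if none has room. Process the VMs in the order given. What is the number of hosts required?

host 1: place 11 vCPU, 21 vCPU left
host 2: place 23 vCPU, 9 vCPU left
host 3: place 27 vCPU, 5 vCPU left
host 1: place 21 vCPU, 0 vCPU left
host 4: place 24 vCPU, 8 vCPU left
host 5: place 21 vCPU, 11 vCPU left
host 6: place 15 vCPU, 17 vCPU left
host 7: place 28 vCPU, 4 vCPU left
host 4: place 8 vCPU, 0 vCPU left
host 8: place 23 vCPU, 9 vCPU left
host 9: place 21 vCPU, 11 vCPU left
host 10: place 29 vCPU, 3 vCPU left
host 11: place 21 vCPU, 11 vCPU left
host 5: place 11 vCPU, 0 vCPU left
host 12: place 19 vCPU, 13 vCPU left
Final hosts: [11,21] [23] [27] [24,8] [21,11] [15] [28] [23] [21] [29] [21] [19].

12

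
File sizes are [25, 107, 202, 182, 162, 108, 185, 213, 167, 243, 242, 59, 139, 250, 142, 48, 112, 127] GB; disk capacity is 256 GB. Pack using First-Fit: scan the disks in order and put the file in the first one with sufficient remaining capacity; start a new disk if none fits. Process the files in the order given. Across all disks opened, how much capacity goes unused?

615

Put 25 GB in disk 1; 231 GB remain.
Put 107 GB in disk 1; 124 GB remain.
Put 202 GB in disk 2; 54 GB remain.
Put 182 GB in disk 3; 74 GB remain.
Put 162 GB in disk 4; 94 GB remain.
Put 108 GB in disk 1; 16 GB remain.
Put 185 GB in disk 5; 71 GB remain.
Put 213 GB in disk 6; 43 GB remain.
Put 167 GB in disk 7; 89 GB remain.
Put 243 GB in disk 8; 13 GB remain.
Put 242 GB in disk 9; 14 GB remain.
Put 59 GB in disk 3; 15 GB remain.
Put 139 GB in disk 10; 117 GB remain.
Put 250 GB in disk 11; 6 GB remain.
Put 142 GB in disk 12; 114 GB remain.
Put 48 GB in disk 2; 6 GB remain.
Put 112 GB in disk 10; 5 GB remain.
Put 127 GB in disk 13; 129 GB remain.
13 disks × 256 GB = 3328 GB; used 2713 GB; unused 615 GB.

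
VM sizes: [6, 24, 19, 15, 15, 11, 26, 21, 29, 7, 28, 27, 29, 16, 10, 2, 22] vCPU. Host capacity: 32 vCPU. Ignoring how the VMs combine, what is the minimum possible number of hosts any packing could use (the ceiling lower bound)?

10

Total size = 6 + 24 + 19 + 15 + 15 + 11 + 26 + 21 + 29 + 7 + 28 + 27 + 29 + 16 + 10 + 2 + 22 = 307 vCPU.
⌈307 / 32⌉ = 10.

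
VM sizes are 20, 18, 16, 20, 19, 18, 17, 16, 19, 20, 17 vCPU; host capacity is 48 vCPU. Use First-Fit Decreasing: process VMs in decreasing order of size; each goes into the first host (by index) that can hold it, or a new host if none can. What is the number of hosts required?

6

Sorted descending: 20, 20, 20, 19, 19, 18, 18, 17, 17, 16, 16.
20 vCPU → host 1 (remaining 28 vCPU)
20 vCPU → host 1 (remaining 8 vCPU)
20 vCPU → host 2 (remaining 28 vCPU)
19 vCPU → host 2 (remaining 9 vCPU)
19 vCPU → host 3 (remaining 29 vCPU)
18 vCPU → host 3 (remaining 11 vCPU)
18 vCPU → host 4 (remaining 30 vCPU)
17 vCPU → host 4 (remaining 13 vCPU)
17 vCPU → host 5 (remaining 31 vCPU)
16 vCPU → host 5 (remaining 15 vCPU)
16 vCPU → host 6 (remaining 32 vCPU)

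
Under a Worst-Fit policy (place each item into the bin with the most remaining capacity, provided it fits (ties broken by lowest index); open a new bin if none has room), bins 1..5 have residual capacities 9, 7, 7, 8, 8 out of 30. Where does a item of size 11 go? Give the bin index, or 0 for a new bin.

0

No bin has ≥ 11 free, so a new bin is opened.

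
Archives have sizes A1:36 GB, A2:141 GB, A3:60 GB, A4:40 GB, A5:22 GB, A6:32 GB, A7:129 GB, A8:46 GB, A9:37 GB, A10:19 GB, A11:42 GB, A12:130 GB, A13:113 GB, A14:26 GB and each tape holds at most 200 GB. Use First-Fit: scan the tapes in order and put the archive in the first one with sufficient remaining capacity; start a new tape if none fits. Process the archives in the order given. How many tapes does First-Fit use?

5

tape 1: place A1 (36 GB), 164 GB left
tape 1: place A2 (141 GB), 23 GB left
tape 2: place A3 (60 GB), 140 GB left
tape 2: place A4 (40 GB), 100 GB left
tape 1: place A5 (22 GB), 1 GB left
tape 2: place A6 (32 GB), 68 GB left
tape 3: place A7 (129 GB), 71 GB left
tape 2: place A8 (46 GB), 22 GB left
tape 3: place A9 (37 GB), 34 GB left
tape 2: place A10 (19 GB), 3 GB left
tape 4: place A11 (42 GB), 158 GB left
tape 4: place A12 (130 GB), 28 GB left
tape 5: place A13 (113 GB), 87 GB left
tape 3: place A14 (26 GB), 8 GB left
Final tapes: [36,141,22] [60,40,32,46,19] [129,37,26] [42,130] [113].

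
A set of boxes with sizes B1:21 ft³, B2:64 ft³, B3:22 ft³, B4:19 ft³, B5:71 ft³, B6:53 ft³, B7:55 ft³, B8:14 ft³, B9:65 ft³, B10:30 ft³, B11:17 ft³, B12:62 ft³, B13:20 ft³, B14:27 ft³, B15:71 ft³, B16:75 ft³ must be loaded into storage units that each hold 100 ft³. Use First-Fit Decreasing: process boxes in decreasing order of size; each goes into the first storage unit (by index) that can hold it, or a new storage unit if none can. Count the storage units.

8

Sorted descending: 75, 71, 71, 65, 64, 62, 55, 53, 30, 27, 22, 21, 20, 19, 17, 14.
storage unit 1: place 75 ft³, 25 ft³ left
storage unit 2: place 71 ft³, 29 ft³ left
storage unit 3: place 71 ft³, 29 ft³ left
storage unit 4: place 65 ft³, 35 ft³ left
storage unit 5: place 64 ft³, 36 ft³ left
storage unit 6: place 62 ft³, 38 ft³ left
storage unit 7: place 55 ft³, 45 ft³ left
storage unit 8: place 53 ft³, 47 ft³ left
storage unit 4: place 30 ft³, 5 ft³ left
storage unit 2: place 27 ft³, 2 ft³ left
storage unit 1: place 22 ft³, 3 ft³ left
storage unit 3: place 21 ft³, 8 ft³ left
storage unit 5: place 20 ft³, 16 ft³ left
storage unit 6: place 19 ft³, 19 ft³ left
storage unit 6: place 17 ft³, 2 ft³ left
storage unit 5: place 14 ft³, 2 ft³ left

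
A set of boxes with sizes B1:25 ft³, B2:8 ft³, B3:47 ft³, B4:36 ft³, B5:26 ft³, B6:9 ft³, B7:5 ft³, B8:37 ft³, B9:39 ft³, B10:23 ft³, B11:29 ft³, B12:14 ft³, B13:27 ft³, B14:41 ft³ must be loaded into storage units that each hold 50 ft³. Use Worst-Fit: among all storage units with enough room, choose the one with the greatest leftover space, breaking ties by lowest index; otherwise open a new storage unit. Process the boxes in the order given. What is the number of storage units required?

Put B1 (25 ft³) in storage unit 1; 25 ft³ remain.
Put B2 (8 ft³) in storage unit 1; 17 ft³ remain.
Put B3 (47 ft³) in storage unit 2; 3 ft³ remain.
Put B4 (36 ft³) in storage unit 3; 14 ft³ remain.
Put B5 (26 ft³) in storage unit 4; 24 ft³ remain.
Put B6 (9 ft³) in storage unit 4; 15 ft³ remain.
Put B7 (5 ft³) in storage unit 1; 12 ft³ remain.
Put B8 (37 ft³) in storage unit 5; 13 ft³ remain.
Put B9 (39 ft³) in storage unit 6; 11 ft³ remain.
Put B10 (23 ft³) in storage unit 7; 27 ft³ remain.
Put B11 (29 ft³) in storage unit 8; 21 ft³ remain.
Put B12 (14 ft³) in storage unit 7; 13 ft³ remain.
Put B13 (27 ft³) in storage unit 9; 23 ft³ remain.
Put B14 (41 ft³) in storage unit 10; 9 ft³ remain.

10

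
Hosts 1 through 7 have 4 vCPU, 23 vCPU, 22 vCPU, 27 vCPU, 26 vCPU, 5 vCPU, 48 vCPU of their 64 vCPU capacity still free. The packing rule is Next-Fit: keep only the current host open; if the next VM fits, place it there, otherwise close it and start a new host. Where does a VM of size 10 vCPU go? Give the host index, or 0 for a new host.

7

Next-Fit only looks at host 7, which has 48 vCPU free.
10 vCPU fits there.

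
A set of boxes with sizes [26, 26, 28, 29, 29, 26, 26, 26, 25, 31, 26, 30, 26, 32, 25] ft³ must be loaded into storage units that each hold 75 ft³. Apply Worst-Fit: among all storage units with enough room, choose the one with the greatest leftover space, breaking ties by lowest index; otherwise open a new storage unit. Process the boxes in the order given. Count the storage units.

storage unit 1: place 26 ft³, 49 ft³ left
storage unit 1: place 26 ft³, 23 ft³ left
storage unit 2: place 28 ft³, 47 ft³ left
storage unit 2: place 29 ft³, 18 ft³ left
storage unit 3: place 29 ft³, 46 ft³ left
storage unit 3: place 26 ft³, 20 ft³ left
storage unit 4: place 26 ft³, 49 ft³ left
storage unit 4: place 26 ft³, 23 ft³ left
storage unit 5: place 25 ft³, 50 ft³ left
storage unit 5: place 31 ft³, 19 ft³ left
storage unit 6: place 26 ft³, 49 ft³ left
storage unit 6: place 30 ft³, 19 ft³ left
storage unit 7: place 26 ft³, 49 ft³ left
storage unit 7: place 32 ft³, 17 ft³ left
storage unit 8: place 25 ft³, 50 ft³ left
Final storage units: [26,26] [28,29] [29,26] [26,26] [25,31] [26,30] [26,32] [25].

8 storage units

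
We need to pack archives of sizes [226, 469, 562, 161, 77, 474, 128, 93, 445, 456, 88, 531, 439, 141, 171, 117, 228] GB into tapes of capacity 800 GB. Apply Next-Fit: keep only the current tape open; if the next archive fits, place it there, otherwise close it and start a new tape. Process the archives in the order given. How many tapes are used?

226 GB → tape 1 (remaining 574 GB)
469 GB → tape 1 (remaining 105 GB)
562 GB → tape 2 (remaining 238 GB)
161 GB → tape 2 (remaining 77 GB)
77 GB → tape 2 (remaining 0 GB)
474 GB → tape 3 (remaining 326 GB)
128 GB → tape 3 (remaining 198 GB)
93 GB → tape 3 (remaining 105 GB)
445 GB → tape 4 (remaining 355 GB)
456 GB → tape 5 (remaining 344 GB)
88 GB → tape 5 (remaining 256 GB)
531 GB → tape 6 (remaining 269 GB)
439 GB → tape 7 (remaining 361 GB)
141 GB → tape 7 (remaining 220 GB)
171 GB → tape 7 (remaining 49 GB)
117 GB → tape 8 (remaining 683 GB)
228 GB → tape 8 (remaining 455 GB)
Final tapes: [226,469] [562,161,77] [474,128,93] [445] [456,88] [531] [439,141,171] [117,228].

8 tapes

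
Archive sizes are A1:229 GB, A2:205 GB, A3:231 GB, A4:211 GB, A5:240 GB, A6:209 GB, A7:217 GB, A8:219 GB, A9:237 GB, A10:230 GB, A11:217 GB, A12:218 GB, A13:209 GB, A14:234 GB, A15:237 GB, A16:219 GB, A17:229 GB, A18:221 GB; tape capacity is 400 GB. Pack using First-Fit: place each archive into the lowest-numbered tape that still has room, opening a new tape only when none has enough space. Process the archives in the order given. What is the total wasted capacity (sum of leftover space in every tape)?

3188

Put A1 (229 GB) in tape 1; 171 GB remain.
Put A2 (205 GB) in tape 2; 195 GB remain.
Put A3 (231 GB) in tape 3; 169 GB remain.
Put A4 (211 GB) in tape 4; 189 GB remain.
Put A5 (240 GB) in tape 5; 160 GB remain.
Put A6 (209 GB) in tape 6; 191 GB remain.
Put A7 (217 GB) in tape 7; 183 GB remain.
Put A8 (219 GB) in tape 8; 181 GB remain.
Put A9 (237 GB) in tape 9; 163 GB remain.
Put A10 (230 GB) in tape 10; 170 GB remain.
Put A11 (217 GB) in tape 11; 183 GB remain.
Put A12 (218 GB) in tape 12; 182 GB remain.
Put A13 (209 GB) in tape 13; 191 GB remain.
Put A14 (234 GB) in tape 14; 166 GB remain.
Put A15 (237 GB) in tape 15; 163 GB remain.
Put A16 (219 GB) in tape 16; 181 GB remain.
Put A17 (229 GB) in tape 17; 171 GB remain.
Put A18 (221 GB) in tape 18; 179 GB remain.
18 tapes × 400 GB = 7200 GB; used 4012 GB; unused 3188 GB.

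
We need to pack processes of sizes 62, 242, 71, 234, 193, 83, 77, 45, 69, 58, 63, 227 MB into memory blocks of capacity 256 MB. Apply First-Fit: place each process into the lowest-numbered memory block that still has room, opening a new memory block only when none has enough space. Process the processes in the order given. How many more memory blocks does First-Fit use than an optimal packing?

1

First-Fit: [62,71,83] [242] [234] [193,45] [77,69,58] [63] [227] → 7 memory blocks.
Total size 1424 MB; any packing needs at least ⌈1424/256⌉ = 6 memory blocks.
An optimal packing achieves that bound: [242] [234] [227] [193,63] [83,77,71] [69,62,58,45] → 6 memory blocks.
Excess: 7 − 6 = 1.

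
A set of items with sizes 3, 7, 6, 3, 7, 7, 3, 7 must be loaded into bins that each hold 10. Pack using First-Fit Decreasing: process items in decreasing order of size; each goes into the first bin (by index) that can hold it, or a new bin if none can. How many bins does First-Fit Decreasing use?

5

Sorted descending: 7, 7, 7, 7, 6, 3, 3, 3.
7 → bin 1 (remaining 3)
7 → bin 2 (remaining 3)
7 → bin 3 (remaining 3)
7 → bin 4 (remaining 3)
6 → bin 5 (remaining 4)
3 → bin 1 (remaining 0)
3 → bin 2 (remaining 0)
3 → bin 3 (remaining 0)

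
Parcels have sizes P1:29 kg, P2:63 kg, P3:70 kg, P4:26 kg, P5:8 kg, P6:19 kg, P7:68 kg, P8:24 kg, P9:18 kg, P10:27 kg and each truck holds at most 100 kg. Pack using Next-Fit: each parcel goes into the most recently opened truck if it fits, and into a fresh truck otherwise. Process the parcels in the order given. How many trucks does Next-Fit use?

4 trucks

truck 1: place P1 (29 kg), 71 kg left
truck 1: place P2 (63 kg), 8 kg left
truck 2: place P3 (70 kg), 30 kg left
truck 2: place P4 (26 kg), 4 kg left
truck 3: place P5 (8 kg), 92 kg left
truck 3: place P6 (19 kg), 73 kg left
truck 3: place P7 (68 kg), 5 kg left
truck 4: place P8 (24 kg), 76 kg left
truck 4: place P9 (18 kg), 58 kg left
truck 4: place P10 (27 kg), 31 kg left
Final trucks: [29,63] [70,26] [8,19,68] [24,18,27].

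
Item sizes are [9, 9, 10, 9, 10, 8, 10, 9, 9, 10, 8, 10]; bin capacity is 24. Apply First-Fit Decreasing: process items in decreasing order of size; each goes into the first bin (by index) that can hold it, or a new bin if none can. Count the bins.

6 bins

Sorted descending: 10, 10, 10, 10, 10, 9, 9, 9, 9, 9, 8, 8.
10 → bin 1 (remaining 14)
10 → bin 1 (remaining 4)
10 → bin 2 (remaining 14)
10 → bin 2 (remaining 4)
10 → bin 3 (remaining 14)
9 → bin 3 (remaining 5)
9 → bin 4 (remaining 15)
9 → bin 4 (remaining 6)
9 → bin 5 (remaining 15)
9 → bin 5 (remaining 6)
8 → bin 6 (remaining 16)
8 → bin 6 (remaining 8)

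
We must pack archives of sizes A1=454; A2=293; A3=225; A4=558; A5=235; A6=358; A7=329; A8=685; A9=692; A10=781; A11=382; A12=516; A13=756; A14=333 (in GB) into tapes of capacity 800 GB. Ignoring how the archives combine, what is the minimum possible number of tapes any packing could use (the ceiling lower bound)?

Total size = 454 + 293 + 225 + 558 + 235 + 358 + 329 + 685 + 692 + 781 + 382 + 516 + 756 + 333 = 6597 GB.
⌈6597 / 800⌉ = 9.

9 tapes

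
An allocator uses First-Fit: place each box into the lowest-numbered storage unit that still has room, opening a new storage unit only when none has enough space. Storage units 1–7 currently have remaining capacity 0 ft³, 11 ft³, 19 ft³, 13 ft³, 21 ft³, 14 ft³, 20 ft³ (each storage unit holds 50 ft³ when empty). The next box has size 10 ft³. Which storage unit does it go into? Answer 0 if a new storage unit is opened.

2

Storage units with room: storage unit 2 (11 ft³), storage unit 3 (19 ft³), storage unit 4 (13 ft³), storage unit 5 (21 ft³), storage unit 6 (14 ft³), storage unit 7 (20 ft³).
The first with room is storage unit 2.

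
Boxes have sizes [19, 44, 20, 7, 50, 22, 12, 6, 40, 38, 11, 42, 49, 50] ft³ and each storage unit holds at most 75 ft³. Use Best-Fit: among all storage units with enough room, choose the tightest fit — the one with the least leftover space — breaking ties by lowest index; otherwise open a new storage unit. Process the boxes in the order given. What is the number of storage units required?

8

Put 19 ft³ in storage unit 1; 56 ft³ remain.
Put 44 ft³ in storage unit 1; 12 ft³ remain.
Put 20 ft³ in storage unit 2; 55 ft³ remain.
Put 7 ft³ in storage unit 1; 5 ft³ remain.
Put 50 ft³ in storage unit 2; 5 ft³ remain.
Put 22 ft³ in storage unit 3; 53 ft³ remain.
Put 12 ft³ in storage unit 3; 41 ft³ remain.
Put 6 ft³ in storage unit 3; 35 ft³ remain.
Put 40 ft³ in storage unit 4; 35 ft³ remain.
Put 38 ft³ in storage unit 5; 37 ft³ remain.
Put 11 ft³ in storage unit 3; 24 ft³ remain.
Put 42 ft³ in storage unit 6; 33 ft³ remain.
Put 49 ft³ in storage unit 7; 26 ft³ remain.
Put 50 ft³ in storage unit 8; 25 ft³ remain.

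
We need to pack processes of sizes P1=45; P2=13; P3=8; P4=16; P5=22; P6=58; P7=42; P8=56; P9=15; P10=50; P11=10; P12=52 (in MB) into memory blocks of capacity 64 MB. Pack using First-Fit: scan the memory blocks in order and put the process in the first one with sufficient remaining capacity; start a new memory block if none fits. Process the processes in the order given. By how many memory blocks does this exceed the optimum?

First-Fit: [45,13] [8,16,22,15] [58] [42,10] [56] [50] [52] → 7 memory blocks.
Total size 387 MB; any packing needs at least ⌈387/64⌉ = 7 memory blocks.
So 7 is already optimal.

0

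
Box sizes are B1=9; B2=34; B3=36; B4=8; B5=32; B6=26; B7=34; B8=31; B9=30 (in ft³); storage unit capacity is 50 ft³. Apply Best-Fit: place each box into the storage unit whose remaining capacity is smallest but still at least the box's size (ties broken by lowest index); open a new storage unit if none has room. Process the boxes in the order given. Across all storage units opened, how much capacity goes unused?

110

Put B1 (9 ft³) in storage unit 1; 41 ft³ remain.
Put B2 (34 ft³) in storage unit 1; 7 ft³ remain.
Put B3 (36 ft³) in storage unit 2; 14 ft³ remain.
Put B4 (8 ft³) in storage unit 2; 6 ft³ remain.
Put B5 (32 ft³) in storage unit 3; 18 ft³ remain.
Put B6 (26 ft³) in storage unit 4; 24 ft³ remain.
Put B7 (34 ft³) in storage unit 5; 16 ft³ remain.
Put B8 (31 ft³) in storage unit 6; 19 ft³ remain.
Put B9 (30 ft³) in storage unit 7; 20 ft³ remain.
7 storage units × 50 ft³ = 350 ft³; used 240 ft³; unused 110 ft³.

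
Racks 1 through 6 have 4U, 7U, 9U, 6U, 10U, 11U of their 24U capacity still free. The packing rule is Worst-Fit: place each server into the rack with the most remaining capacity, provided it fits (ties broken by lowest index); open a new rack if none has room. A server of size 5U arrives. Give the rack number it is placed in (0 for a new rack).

6

Racks with room: rack 2 (7U), rack 3 (9U), rack 4 (6U), rack 5 (10U), rack 6 (11U).
Most room is rack 6 with 11U free.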